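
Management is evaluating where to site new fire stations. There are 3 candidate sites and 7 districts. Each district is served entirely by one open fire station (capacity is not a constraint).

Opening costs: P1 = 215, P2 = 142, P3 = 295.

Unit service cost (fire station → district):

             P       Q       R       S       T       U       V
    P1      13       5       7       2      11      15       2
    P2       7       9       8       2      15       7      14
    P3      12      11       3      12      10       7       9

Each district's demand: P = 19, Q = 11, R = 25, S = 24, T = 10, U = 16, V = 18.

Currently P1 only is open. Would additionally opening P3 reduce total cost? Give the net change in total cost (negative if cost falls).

No — net change +38 (cost rises by 38).

Current service cost with {P1}: 911.
Adding P3: each district re-picks its cheapest; new service cost 654, saving 257.
Extra fixed cost: 295. Net change = 295 − 257 = 38.
(Totals: 1126 → 1164.)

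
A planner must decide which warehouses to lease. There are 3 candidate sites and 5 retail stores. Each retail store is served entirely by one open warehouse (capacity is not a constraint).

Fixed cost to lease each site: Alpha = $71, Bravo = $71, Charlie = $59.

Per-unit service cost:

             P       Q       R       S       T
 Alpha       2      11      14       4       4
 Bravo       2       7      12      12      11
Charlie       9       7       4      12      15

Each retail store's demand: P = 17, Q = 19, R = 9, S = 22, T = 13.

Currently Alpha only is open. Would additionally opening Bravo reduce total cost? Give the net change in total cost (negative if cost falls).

Current service cost with {Alpha}: 509.
Adding Bravo: each retail store re-picks its cheapest; new service cost 415, saving 94.
Extra fixed cost: 71. Net change = 71 − 94 = -23.
(Totals: 580 → 557.)

Yes — net change −23 (cost falls by 23).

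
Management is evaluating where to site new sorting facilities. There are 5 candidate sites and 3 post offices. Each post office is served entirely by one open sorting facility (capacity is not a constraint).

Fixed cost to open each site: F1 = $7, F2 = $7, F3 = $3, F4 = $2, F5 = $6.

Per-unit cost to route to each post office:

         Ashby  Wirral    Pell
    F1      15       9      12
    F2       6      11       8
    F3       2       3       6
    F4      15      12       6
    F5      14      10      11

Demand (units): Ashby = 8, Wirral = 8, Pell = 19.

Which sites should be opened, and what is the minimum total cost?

For any fixed open set, each post office goes to its cheapest open site; total = fixed + service.
{F3}: Ashby→F3 2·8=16, Wirral→F3 3·8=24, Pell→F3 6·19=114. Service 154; fixed 3; total 157.
{F3, F4}: Ashby→F3 2·8=16, Wirral→F3 3·8=24, Pell→F3 6·19=114. Service 154; fixed 5; total 159.
{F3, F5}: service 154 + fixed 9 = 163
{F1, F2, F3, F4, F5}: service 154 + fixed 25 = 179
No other subset beats 157.

Open F3 only; minimum total cost 157.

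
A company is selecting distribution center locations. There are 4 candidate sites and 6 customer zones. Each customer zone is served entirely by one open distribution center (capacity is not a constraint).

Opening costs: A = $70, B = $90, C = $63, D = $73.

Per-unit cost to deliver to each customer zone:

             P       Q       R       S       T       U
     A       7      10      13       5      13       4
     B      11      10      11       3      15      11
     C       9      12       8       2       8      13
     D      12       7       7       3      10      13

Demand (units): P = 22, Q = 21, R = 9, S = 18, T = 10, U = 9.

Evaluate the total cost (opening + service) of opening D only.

Each customer zone is assigned to its cheapest site among the open ones.
{D}: P→D 12·22=264, Q→D 7·21=147, R→D 7·9=63, S→D 3·18=54, T→D 10·10=100, U→D 13·9=117. Service 745; fixed 73; total 818.

Total cost: 818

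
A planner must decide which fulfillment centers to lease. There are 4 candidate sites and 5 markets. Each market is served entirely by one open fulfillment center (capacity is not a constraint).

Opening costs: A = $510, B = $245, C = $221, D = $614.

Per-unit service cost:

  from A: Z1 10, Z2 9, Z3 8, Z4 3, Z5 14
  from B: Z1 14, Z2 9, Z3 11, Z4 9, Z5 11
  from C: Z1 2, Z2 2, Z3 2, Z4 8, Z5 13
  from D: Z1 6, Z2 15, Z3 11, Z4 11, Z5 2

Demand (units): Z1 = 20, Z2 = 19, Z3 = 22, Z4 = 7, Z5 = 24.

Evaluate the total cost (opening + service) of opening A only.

Total cost: 1414

Each market is assigned to its cheapest site among the open ones.
{A}: Z1→A 10·20=200, Z2→A 9·19=171, Z3→A 8·22=176, Z4→A 3·7=21, Z5→A 14·24=336. Service 904; fixed 510; total 1414.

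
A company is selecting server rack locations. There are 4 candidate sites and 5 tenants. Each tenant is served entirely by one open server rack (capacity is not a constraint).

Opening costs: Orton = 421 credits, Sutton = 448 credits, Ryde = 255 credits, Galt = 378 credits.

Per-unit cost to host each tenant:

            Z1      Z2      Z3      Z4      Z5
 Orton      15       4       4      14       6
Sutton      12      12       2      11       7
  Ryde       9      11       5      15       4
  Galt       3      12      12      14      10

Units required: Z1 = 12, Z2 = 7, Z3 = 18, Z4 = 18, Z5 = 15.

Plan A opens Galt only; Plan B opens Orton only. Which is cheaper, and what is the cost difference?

Plan B is cheaper by 73.

Plan A: {Galt}: Z1→Galt 3·12=36, Z2→Galt 12·7=84, Z3→Galt 12·18=216, Z4→Galt 14·18=252, Z5→Galt 10·15=150. Service 738; fixed 378; total 1116.
Plan B: {Orton}: Z1→Orton 15·12=180, Z2→Orton 4·7=28, Z3→Orton 4·18=72, Z4→Orton 14·18=252, Z5→Orton 6·15=90. Service 622; fixed 421; total 1043.
Difference: |1116 − 1043| = 73.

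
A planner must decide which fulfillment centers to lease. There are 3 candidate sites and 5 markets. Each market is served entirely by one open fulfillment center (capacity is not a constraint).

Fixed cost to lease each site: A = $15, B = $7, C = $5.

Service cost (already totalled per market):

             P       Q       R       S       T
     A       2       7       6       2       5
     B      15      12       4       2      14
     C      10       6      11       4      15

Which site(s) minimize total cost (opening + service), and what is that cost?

For any fixed open set, each market goes to its cheapest open site; total = fixed + service.
{A}: P→A 2, Q→A 7, R→A 6, S→A 2, T→A 5. Service 22; fixed 15; total 37.
{A, C}: service 21 + fixed 20 = 41
{A, B}: service 20 + fixed 22 = 42
{A, B, C}: P→A 2, Q→C 6, R→B 4, S→A 2, T→A 5. Service 19; fixed 27; total 46.
(All 7 nonempty subsets were checked; A only is lowest.)

Open A only; minimum total cost 37.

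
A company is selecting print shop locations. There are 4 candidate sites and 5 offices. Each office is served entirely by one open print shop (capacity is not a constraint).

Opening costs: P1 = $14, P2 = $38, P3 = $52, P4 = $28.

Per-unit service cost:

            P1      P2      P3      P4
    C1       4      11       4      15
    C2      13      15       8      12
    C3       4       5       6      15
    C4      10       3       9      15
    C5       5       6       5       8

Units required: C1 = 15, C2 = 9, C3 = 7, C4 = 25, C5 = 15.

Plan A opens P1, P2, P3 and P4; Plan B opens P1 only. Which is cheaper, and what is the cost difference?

Plan A is cheaper by 102.

Plan A: {P1, P2, P3, P4}: C1→P1 4·15=60, C2→P3 8·9=72, C3→P1 4·7=28, C4→P2 3·25=75, C5→P1 5·15=75. Service 310; fixed 132; total 442.
Plan B: {P1}: C1→P1 4·15=60, C2→P1 13·9=117, C3→P1 4·7=28, C4→P1 10·25=250, C5→P1 5·15=75. Service 530; fixed 14; total 544.
Difference: |442 − 544| = 102.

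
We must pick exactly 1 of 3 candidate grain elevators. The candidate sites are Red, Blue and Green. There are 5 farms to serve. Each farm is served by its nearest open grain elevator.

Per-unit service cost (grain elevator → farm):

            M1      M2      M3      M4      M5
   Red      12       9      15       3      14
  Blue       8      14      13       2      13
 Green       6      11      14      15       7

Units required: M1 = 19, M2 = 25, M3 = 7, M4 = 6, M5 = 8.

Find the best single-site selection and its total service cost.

Choose Green only; total service cost 633.

With exactly 1 open, each farm uses its cheapest among the chosen.
{Green}: M1→Green 6·19=114, M2→Green 11·25=275, M3→Green 14·7=98, M4→Green 15·6=90, M5→Green 7·8=56. Service cost 633.
{Red}: service cost 688
{Blue}: service cost 709
Among all 3 size-1 choices, {Green} is lowest.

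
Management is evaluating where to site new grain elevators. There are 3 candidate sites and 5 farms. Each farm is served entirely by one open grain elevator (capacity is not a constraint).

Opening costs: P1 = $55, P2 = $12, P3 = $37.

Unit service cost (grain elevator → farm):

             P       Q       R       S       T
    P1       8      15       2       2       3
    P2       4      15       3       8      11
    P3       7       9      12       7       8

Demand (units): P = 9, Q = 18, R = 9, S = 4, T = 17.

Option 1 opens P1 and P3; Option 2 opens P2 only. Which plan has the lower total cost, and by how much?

Option 1: {P1, P3}: P→P3 7·9=63, Q→P3 9·18=162, R→P1 2·9=18, S→P1 2·4=8, T→P1 3·17=51. Service 302; fixed 92; total 394.
Option 2: {P2}: P→P2 4·9=36, Q→P2 15·18=270, R→P2 3·9=27, S→P2 8·4=32, T→P2 11·17=187. Service 552; fixed 12; total 564.
Difference: |394 − 564| = 170.

Option 1 is cheaper by 170.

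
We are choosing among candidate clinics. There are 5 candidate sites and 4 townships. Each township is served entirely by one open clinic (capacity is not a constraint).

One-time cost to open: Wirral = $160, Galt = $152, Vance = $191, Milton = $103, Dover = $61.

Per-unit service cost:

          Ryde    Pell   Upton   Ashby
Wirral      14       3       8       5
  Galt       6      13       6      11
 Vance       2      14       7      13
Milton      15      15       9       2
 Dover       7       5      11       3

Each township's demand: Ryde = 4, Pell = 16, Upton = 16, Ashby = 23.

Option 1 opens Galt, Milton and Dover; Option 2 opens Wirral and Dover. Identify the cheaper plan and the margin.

Option 2 is cheaper by 68.

Option 1: {Galt, Milton, Dover}: Ryde→Galt 6·4=24, Pell→Dover 5·16=80, Upton→Galt 6·16=96, Ashby→Milton 2·23=46. Service 246; fixed 316; total 562.
Option 2: {Wirral, Dover}: Ryde→Dover 7·4=28, Pell→Wirral 3·16=48, Upton→Wirral 8·16=128, Ashby→Dover 3·23=69. Service 273; fixed 221; total 494.
Difference: |562 − 494| = 68.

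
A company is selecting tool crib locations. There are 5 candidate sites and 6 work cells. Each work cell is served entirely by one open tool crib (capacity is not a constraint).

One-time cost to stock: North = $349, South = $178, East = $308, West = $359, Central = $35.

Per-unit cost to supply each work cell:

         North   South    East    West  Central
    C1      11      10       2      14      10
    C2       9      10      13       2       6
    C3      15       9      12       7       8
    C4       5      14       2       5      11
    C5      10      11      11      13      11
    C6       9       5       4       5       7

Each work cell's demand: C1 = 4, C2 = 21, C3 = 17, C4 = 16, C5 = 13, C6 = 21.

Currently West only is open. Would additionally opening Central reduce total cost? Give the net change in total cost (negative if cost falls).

Yes — net change −7 (cost falls by 7).

Current service cost with {West}: 571.
Adding Central: each work cell re-picks its cheapest; new service cost 529, saving 42.
Extra fixed cost: 35. Net change = 35 − 42 = -7.
(Totals: 930 → 923.)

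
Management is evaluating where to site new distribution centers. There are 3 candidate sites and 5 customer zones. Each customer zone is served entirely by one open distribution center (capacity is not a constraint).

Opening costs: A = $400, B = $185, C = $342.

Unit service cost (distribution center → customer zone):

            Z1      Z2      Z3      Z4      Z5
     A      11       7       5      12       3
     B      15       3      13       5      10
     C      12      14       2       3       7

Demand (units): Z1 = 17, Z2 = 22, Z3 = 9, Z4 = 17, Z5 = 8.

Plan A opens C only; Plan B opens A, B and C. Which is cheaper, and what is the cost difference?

Plan A is cheaper by 294.

Plan A: {C}: Z1→C 12·17=204, Z2→C 14·22=308, Z3→C 2·9=18, Z4→C 3·17=51, Z5→C 7·8=56. Service 637; fixed 342; total 979.
Plan B: {A, B, C}: Z1→A 11·17=187, Z2→B 3·22=66, Z3→C 2·9=18, Z4→C 3·17=51, Z5→A 3·8=24. Service 346; fixed 927; total 1273.
Difference: |979 − 1273| = 294.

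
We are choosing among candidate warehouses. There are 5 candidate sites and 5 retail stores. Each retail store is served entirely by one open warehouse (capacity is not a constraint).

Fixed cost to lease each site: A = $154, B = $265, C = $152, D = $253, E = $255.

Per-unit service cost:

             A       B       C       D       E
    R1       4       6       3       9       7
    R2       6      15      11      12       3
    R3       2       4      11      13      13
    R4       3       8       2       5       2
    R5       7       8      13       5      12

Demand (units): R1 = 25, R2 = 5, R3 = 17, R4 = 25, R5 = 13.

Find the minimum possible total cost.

Minimum total cost: 484

For any fixed open set, each retail store goes to its cheapest open site; total = fixed + service.
{A}: R1→A 4·25=100, R2→A 6·5=30, R3→A 2·17=34, R4→A 3·25=75, R5→A 7·13=91. Service 330; fixed 154; total 484.
{A, C}: service 280 + fixed 306 = 586
{C}: service 536 + fixed 152 = 688
{A, B, C, D, E}: service 239 + fixed 1079 = 1318
No other subset beats 484.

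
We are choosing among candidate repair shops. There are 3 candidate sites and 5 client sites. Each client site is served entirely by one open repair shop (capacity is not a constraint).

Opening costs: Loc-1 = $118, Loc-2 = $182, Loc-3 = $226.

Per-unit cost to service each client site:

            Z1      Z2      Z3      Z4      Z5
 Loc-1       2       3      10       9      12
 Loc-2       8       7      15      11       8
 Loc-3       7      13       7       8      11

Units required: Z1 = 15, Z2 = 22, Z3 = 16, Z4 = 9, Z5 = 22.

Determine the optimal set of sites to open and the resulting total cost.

Open Loc-1 only; minimum total cost 719.

For any fixed open set, each client site goes to its cheapest open site; total = fixed + service.
{Loc-1}: Z1→Loc-1 2·15=30, Z2→Loc-1 3·22=66, Z3→Loc-1 10·16=160, Z4→Loc-1 9·9=81, Z5→Loc-1 12·22=264. Service 601; fixed 118; total 719.
{Loc-1, Loc-2}: service 513 + fixed 300 = 813
{Loc-1, Loc-3}: Z1→Loc-1 2·15=30, Z2→Loc-1 3·22=66, Z3→Loc-3 7·16=112, Z4→Loc-3 8·9=72, Z5→Loc-3 11·22=242. Service 522; fixed 344; total 866.
{Loc-1, Loc-2, Loc-3}: Z1→Loc-1 2·15=30, Z2→Loc-1 3·22=66, Z3→Loc-3 7·16=112, Z4→Loc-3 8·9=72, Z5→Loc-2 8·22=176. Service 456; fixed 526; total 982.
No other subset beats 719.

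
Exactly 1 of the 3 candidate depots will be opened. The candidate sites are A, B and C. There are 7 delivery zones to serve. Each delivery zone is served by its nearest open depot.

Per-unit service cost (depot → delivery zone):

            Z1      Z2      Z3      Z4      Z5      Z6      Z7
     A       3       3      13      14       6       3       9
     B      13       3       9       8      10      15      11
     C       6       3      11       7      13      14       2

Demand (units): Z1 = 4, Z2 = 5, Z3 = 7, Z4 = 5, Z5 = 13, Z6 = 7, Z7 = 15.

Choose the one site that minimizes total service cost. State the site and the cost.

Choose A only; total service cost 422.

With exactly 1 open, each delivery zone uses its cheapest among the chosen.
{A}: Z1→A 3·4=12, Z2→A 3·5=15, Z3→A 13·7=91, Z4→A 14·5=70, Z5→A 6·13=78, Z6→A 3·7=21, Z7→A 9·15=135. Service cost 422.
{C}: service cost 448
{B}: service cost 570
Among all 3 size-1 choices, {A} is lowest.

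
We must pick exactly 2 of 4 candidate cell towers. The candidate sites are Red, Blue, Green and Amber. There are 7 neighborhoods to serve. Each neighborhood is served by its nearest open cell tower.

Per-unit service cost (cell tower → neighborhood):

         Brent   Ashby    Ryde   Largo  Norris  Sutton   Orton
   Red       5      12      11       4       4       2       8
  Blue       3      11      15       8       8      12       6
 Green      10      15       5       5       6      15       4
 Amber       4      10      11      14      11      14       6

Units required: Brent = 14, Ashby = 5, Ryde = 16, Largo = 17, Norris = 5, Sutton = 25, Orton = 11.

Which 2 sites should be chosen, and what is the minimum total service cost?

Choose Red and Green; total service cost 392.

With exactly 2 open, each neighborhood uses its cheapest among the chosen.
{Red, Green}: Brent→Red 5·14=70, Ashby→Red 12·5=60, Ryde→Green 5·16=80, Largo→Red 4·17=68, Norris→Red 4·5=20, Sutton→Red 2·25=50, Orton→Green 4·11=44. Service cost 392.
{Red, Blue}: service cost 477
{Red, Amber}: service cost 486
Among all 6 size-2 choices, {Red, Green} is lowest.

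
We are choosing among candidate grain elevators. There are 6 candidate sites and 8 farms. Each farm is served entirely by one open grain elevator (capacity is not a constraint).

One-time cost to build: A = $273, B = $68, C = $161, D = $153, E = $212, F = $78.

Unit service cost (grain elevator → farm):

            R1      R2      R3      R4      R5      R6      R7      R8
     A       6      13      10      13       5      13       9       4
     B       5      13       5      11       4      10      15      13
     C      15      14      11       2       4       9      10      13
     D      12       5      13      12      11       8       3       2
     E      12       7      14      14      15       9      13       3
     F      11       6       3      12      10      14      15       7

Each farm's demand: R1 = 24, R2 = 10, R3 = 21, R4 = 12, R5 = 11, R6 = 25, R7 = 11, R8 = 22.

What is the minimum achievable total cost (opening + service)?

Minimum total cost: 949

For any fixed open set, each farm goes to its cheapest open site; total = fixed + service.
{B, D}: R1→B 5·24=120, R2→D 5·10=50, R3→B 5·21=105, R4→B 11·12=132, R5→B 4·11=44, R6→D 8·25=200, R7→D 3·11=33, R8→D 2·22=44. Service 728; fixed 221; total 949.
{B, D, F}: service 686 + fixed 299 = 985
{B, C, D}: service 620 + fixed 382 = 1002
{A, B, C, D, E, F}: R1→B 5·24=120, R2→D 5·10=50, R3→F 3·21=63, R4→C 2·12=24, R5→B 4·11=44, R6→D 8·25=200, R7→D 3·11=33, R8→D 2·22=44. Service 578; fixed 945; total 1523.
No other subset beats 949.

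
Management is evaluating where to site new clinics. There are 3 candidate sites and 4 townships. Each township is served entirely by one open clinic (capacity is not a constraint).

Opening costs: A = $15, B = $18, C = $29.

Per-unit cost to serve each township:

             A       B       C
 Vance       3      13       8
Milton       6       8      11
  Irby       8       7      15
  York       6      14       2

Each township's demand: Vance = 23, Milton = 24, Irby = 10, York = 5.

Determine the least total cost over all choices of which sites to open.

For any fixed open set, each township goes to its cheapest open site; total = fixed + service.
{A}: Vance→A 3·23=69, Milton→A 6·24=144, Irby→A 8·10=80, York→A 6·5=30. Service 323; fixed 15; total 338.
{A, B}: service 313 + fixed 33 = 346
{A, C}: Vance→A 3·23=69, Milton→A 6·24=144, Irby→A 8·10=80, York→C 2·5=10. Service 303; fixed 44; total 347.
{A, B, C}: service 293 + fixed 62 = 355
(All 7 nonempty subsets were checked; A only is lowest.)

Minimum total cost: 338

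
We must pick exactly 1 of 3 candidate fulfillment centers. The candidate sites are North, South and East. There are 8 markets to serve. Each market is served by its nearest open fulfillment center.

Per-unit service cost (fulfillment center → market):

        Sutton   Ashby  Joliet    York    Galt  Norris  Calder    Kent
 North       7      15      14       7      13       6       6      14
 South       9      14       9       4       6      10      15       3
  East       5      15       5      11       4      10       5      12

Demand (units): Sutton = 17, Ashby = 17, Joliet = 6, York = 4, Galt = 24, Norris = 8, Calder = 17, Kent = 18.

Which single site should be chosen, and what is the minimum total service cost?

Choose East only; total service cost 891.

With exactly 1 open, each market uses its cheapest among the chosen.
{East}: Sutton→East 5·17=85, Ashby→East 15·17=255, Joliet→East 5·6=30, York→East 11·4=44, Galt→East 4·24=96, Norris→East 10·8=80, Calder→East 5·17=85, Kent→East 12·18=216. Service cost 891.
{South}: service cost 994
{North}: service cost 1200
Among all 3 size-1 choices, {East} is lowest.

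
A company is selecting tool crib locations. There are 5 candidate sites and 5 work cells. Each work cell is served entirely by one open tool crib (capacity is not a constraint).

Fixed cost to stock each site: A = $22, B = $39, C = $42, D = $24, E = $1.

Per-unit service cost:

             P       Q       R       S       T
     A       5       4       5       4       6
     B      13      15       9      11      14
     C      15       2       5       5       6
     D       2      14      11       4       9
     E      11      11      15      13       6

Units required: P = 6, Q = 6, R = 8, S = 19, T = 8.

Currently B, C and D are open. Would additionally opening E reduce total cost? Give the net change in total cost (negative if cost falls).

Current service cost with {B, C, D}: 188.
Adding E: each work cell re-picks its cheapest; new service cost 188, saving 0.
Extra fixed cost: 1. Net change = 1 − 0 = 1.
(Totals: 293 → 294.)

No — net change +1 (cost rises by 1).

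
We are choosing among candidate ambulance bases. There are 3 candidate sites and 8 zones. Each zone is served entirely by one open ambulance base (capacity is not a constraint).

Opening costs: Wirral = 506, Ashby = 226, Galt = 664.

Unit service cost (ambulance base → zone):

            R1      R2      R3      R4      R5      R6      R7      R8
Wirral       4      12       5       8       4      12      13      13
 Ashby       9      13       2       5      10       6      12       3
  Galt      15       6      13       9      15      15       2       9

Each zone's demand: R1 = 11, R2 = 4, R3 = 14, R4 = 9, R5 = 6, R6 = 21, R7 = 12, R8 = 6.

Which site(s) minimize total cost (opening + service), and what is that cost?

For any fixed open set, each zone goes to its cheapest open site; total = fixed + service.
{Ashby}: R1→Ashby 9·11=99, R2→Ashby 13·4=52, R3→Ashby 2·14=28, R4→Ashby 5·9=45, R5→Ashby 10·6=60, R6→Ashby 6·21=126, R7→Ashby 12·12=144, R8→Ashby 3·6=18. Service 572; fixed 226; total 798.
{Wirral, Ashby}: service 477 + fixed 732 = 1209
{Wirral}: service 744 + fixed 506 = 1250
{Wirral, Ashby, Galt}: R1→Wirral 4·11=44, R2→Galt 6·4=24, R3→Ashby 2·14=28, R4→Ashby 5·9=45, R5→Wirral 4·6=24, R6→Ashby 6·21=126, R7→Galt 2·12=24, R8→Ashby 3·6=18. Service 333; fixed 1396; total 1729.
(All 7 nonempty subsets were checked; Ashby only is lowest.)

Open Ashby only; minimum total cost 798.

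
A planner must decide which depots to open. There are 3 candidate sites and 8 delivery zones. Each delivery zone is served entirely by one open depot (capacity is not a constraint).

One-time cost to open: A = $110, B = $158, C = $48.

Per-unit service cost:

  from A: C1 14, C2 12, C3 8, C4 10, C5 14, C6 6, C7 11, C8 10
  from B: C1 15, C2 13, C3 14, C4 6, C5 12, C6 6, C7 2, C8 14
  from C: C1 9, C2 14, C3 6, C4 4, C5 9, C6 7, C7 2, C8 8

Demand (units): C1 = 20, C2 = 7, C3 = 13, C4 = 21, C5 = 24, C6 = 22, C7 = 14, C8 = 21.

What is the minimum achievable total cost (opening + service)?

For any fixed open set, each delivery zone goes to its cheapest open site; total = fixed + service.
{C}: C1→C 9·20=180, C2→C 14·7=98, C3→C 6·13=78, C4→C 4·21=84, C5→C 9·24=216, C6→C 7·22=154, C7→C 2·14=28, C8→C 8·21=168. Service 1006; fixed 48; total 1054.
{A, C}: service 970 + fixed 158 = 1128
{B, C}: C1→C 9·20=180, C2→B 13·7=91, C3→C 6·13=78, C4→C 4·21=84, C5→C 9·24=216, C6→B 6·22=132, C7→B 2·14=28, C8→C 8·21=168. Service 977; fixed 206; total 1183.
{A, B, C}: service 970 + fixed 316 = 1286
No other subset beats 1054.

Minimum total cost: 1054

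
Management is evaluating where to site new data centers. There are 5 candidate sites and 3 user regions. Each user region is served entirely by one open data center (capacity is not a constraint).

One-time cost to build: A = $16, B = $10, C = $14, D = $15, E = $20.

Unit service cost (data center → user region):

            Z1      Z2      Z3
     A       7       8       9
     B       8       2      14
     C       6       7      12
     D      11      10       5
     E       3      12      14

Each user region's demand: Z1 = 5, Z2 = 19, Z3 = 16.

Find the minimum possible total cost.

Minimum total cost: 178

For any fixed open set, each user region goes to its cheapest open site; total = fixed + service.
{B, D, E}: Z1→E 3·5=15, Z2→B 2·19=38, Z3→D 5·16=80. Service 133; fixed 45; total 178.
{B, D}: Z1→B 8·5=40, Z2→B 2·19=38, Z3→D 5·16=80. Service 158; fixed 25; total 183.
{B, C, D}: Z1→C 6·5=30, Z2→B 2·19=38, Z3→D 5·16=80. Service 148; fixed 39; total 187.
{A, B, C, D, E}: service 133 + fixed 75 = 208
No other subset beats 178.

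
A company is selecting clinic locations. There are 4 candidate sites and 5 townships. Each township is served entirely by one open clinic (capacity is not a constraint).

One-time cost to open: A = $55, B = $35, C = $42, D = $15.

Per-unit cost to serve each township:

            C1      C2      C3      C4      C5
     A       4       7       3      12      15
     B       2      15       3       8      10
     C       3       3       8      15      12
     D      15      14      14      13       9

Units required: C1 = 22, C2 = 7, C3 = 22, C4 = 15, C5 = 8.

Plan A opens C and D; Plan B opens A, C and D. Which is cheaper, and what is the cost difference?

Plan A: {C, D}: C1→C 3·22=66, C2→C 3·7=21, C3→C 8·22=176, C4→D 13·15=195, C5→D 9·8=72. Service 530; fixed 57; total 587.
Plan B: {A, C, D}: C1→C 3·22=66, C2→C 3·7=21, C3→A 3·22=66, C4→A 12·15=180, C5→D 9·8=72. Service 405; fixed 112; total 517.
Difference: |587 − 517| = 70.

Plan B is cheaper by 70.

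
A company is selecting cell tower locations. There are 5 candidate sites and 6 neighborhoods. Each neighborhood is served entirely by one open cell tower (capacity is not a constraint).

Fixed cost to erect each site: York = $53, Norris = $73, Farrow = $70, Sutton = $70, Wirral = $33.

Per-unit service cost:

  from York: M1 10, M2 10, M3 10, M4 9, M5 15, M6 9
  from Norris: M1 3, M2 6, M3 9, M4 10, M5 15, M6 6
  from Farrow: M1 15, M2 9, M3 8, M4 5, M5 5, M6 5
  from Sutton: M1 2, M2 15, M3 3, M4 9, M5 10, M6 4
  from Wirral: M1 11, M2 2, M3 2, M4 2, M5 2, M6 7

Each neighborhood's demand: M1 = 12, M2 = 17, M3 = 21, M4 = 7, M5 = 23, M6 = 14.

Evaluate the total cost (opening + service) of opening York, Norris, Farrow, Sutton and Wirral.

Each neighborhood is assigned to its cheapest site among the open ones.
{York, Norris, Farrow, Sutton, Wirral}: M1→Sutton 2·12=24, M2→Wirral 2·17=34, M3→Wirral 2·21=42, M4→Wirral 2·7=14, M5→Wirral 2·23=46, M6→Sutton 4·14=56. Service 216; fixed 299; total 515.

Total cost: 515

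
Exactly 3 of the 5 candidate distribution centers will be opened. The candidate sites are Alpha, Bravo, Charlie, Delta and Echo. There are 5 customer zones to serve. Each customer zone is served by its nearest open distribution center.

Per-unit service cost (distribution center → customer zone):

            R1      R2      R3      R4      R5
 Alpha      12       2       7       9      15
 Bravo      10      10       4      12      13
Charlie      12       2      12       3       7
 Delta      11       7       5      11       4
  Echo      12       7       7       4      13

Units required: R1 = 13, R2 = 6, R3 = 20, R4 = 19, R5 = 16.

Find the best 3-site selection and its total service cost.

With exactly 3 open, each customer zone uses its cheapest among the chosen.
{Bravo, Charlie, Delta}: R1→Bravo 10·13=130, R2→Charlie 2·6=12, R3→Bravo 4·20=80, R4→Charlie 3·19=57, R5→Delta 4·16=64. Service cost 343.
{Alpha, Charlie, Delta}: service cost 376
{Charlie, Delta, Echo}: service cost 376
Among all 10 size-3 choices, {Bravo, Charlie, Delta} is lowest.

Choose Bravo, Charlie and Delta; total service cost 343.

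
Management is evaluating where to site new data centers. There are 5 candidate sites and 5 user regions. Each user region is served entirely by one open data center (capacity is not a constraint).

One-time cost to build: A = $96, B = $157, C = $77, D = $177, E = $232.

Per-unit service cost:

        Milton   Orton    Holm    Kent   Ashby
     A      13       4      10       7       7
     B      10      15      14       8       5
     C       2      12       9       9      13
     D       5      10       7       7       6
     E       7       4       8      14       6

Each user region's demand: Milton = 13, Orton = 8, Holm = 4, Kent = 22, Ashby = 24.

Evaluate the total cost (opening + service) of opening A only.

Total cost: 659

Each user region is assigned to its cheapest site among the open ones.
{A}: Milton→A 13·13=169, Orton→A 4·8=32, Holm→A 10·4=40, Kent→A 7·22=154, Ashby→A 7·24=168. Service 563; fixed 96; total 659.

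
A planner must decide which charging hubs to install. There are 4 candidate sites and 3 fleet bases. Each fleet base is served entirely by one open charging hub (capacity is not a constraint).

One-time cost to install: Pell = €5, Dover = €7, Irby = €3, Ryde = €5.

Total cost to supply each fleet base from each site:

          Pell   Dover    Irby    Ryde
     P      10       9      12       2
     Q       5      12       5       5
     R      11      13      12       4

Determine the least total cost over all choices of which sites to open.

For any fixed open set, each fleet base goes to its cheapest open site; total = fixed + service.
{Ryde}: P→Ryde 2, Q→Ryde 5, R→Ryde 4. Service 11; fixed 5; total 16.
{Irby, Ryde}: P→Ryde 2, Q→Irby 5, R→Ryde 4. Service 11; fixed 8; total 19.
{Pell, Ryde}: service 11 + fixed 10 = 21
{Pell, Dover, Irby, Ryde}: P→Ryde 2, Q→Pell 5, R→Ryde 4. Service 11; fixed 20; total 31.
No other subset beats 16.

Minimum total cost: 16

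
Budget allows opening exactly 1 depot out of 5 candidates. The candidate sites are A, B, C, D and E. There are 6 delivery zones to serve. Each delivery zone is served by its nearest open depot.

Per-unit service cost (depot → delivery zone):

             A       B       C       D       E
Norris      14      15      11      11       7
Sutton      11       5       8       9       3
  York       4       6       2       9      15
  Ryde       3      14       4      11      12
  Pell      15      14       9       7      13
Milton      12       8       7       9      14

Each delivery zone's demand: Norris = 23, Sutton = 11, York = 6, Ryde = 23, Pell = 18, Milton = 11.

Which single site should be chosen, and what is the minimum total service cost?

With exactly 1 open, each delivery zone uses its cheapest among the chosen.
{C}: Norris→C 11·23=253, Sutton→C 8·11=88, York→C 2·6=12, Ryde→C 4·23=92, Pell→C 9·18=162, Milton→C 7·11=77. Service cost 684.
{D}: service cost 884
{A}: service cost 938
Among all 5 size-1 choices, {C} is lowest.

Choose C only; total service cost 684.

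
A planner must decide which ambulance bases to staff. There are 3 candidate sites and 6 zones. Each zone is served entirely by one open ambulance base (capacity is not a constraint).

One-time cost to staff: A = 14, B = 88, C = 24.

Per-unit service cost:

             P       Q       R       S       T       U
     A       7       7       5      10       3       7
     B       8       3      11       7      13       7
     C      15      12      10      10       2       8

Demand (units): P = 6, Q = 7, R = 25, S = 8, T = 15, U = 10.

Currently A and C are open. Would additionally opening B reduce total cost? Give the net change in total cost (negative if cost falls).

Current service cost with {A, C}: 396.
Adding B: each zone re-picks its cheapest; new service cost 344, saving 52.
Extra fixed cost: 88. Net change = 88 − 52 = 36.
(Totals: 434 → 470.)

No — net change +36 (cost rises by 36).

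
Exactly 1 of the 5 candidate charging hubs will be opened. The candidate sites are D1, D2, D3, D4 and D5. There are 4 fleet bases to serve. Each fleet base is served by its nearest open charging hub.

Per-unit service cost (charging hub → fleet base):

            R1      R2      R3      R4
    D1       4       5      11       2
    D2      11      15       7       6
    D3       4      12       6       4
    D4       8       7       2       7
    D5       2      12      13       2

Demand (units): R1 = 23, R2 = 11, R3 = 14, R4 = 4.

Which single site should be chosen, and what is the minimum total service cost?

With exactly 1 open, each fleet base uses its cheapest among the chosen.
{D1}: R1→D1 4·23=92, R2→D1 5·11=55, R3→D1 11·14=154, R4→D1 2·4=8. Service cost 309.
{D4}: service cost 317
{D3}: service cost 324
Among all 5 size-1 choices, {D1} is lowest.

Choose D1 only; total service cost 309.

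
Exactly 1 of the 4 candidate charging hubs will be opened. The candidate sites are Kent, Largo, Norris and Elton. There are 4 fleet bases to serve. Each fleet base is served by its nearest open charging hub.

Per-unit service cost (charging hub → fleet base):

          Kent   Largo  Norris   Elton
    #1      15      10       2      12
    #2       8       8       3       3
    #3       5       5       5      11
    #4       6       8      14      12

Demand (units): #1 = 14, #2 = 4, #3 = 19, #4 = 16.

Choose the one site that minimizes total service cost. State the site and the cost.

With exactly 1 open, each fleet base uses its cheapest among the chosen.
{Norris}: #1→Norris 2·14=28, #2→Norris 3·4=12, #3→Norris 5·19=95, #4→Norris 14·16=224. Service cost 359.
{Largo}: service cost 395
{Kent}: service cost 433
Among all 4 size-1 choices, {Norris} is lowest.

Choose Norris only; total service cost 359.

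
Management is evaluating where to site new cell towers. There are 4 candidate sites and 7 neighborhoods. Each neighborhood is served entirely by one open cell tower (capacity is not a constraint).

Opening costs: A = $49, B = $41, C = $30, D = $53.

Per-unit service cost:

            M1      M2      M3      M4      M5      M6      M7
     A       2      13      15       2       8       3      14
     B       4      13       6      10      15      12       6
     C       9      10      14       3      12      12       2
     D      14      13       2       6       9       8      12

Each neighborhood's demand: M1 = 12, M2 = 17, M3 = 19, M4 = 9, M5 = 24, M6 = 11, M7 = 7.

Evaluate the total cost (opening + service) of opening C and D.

Each neighborhood is assigned to its cheapest site among the open ones.
{C, D}: M1→C 9·12=108, M2→C 10·17=170, M3→D 2·19=38, M4→C 3·9=27, M5→D 9·24=216, M6→D 8·11=88, M7→C 2·7=14. Service 661; fixed 83; total 744.

Total cost: 744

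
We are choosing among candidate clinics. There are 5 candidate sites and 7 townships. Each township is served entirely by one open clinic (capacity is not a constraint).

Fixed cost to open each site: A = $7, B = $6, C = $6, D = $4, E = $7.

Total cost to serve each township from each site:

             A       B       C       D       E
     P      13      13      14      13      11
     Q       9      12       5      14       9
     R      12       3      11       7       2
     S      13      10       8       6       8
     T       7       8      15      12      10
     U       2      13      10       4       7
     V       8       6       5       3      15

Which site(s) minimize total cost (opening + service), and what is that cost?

Open D and E; minimum total cost 56.

For any fixed open set, each township goes to its cheapest open site; total = fixed + service.
{D, E}: P→E 11, Q→E 9, R→E 2, S→D 6, T→E 10, U→D 4, V→D 3. Service 45; fixed 11; total 56.
{A, D}: service 47 + fixed 11 = 58
{A, D, E}: P→E 11, Q→A 9, R→E 2, S→D 6, T→A 7, U→A 2, V→D 3. Service 40; fixed 18; total 58.
{A, B, C, D, E}: P→E 11, Q→C 5, R→E 2, S→D 6, T→A 7, U→A 2, V→D 3. Service 36; fixed 30; total 66.
No other subset beats 56.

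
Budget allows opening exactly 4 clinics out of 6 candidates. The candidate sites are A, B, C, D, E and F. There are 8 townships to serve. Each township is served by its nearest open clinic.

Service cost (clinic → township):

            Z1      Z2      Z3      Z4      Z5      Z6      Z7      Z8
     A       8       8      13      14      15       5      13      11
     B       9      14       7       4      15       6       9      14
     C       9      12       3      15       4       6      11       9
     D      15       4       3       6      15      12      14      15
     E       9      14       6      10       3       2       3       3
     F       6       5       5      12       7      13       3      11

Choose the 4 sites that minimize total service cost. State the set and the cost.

Choose B, D, E and F; total service cost 28.

With exactly 4 open, each township uses its cheapest among the chosen.
{B, D, E, F}: Z1→F 6, Z2→D 4, Z3→D 3, Z4→B 4, Z5→E 3, Z6→E 2, Z7→E 3, Z8→E 3. Service cost 28.
{B, C, E, F}: service cost 29
{A, B, D, E}: service cost 30
Among all 15 size-4 choices, {B, D, E, F} is lowest.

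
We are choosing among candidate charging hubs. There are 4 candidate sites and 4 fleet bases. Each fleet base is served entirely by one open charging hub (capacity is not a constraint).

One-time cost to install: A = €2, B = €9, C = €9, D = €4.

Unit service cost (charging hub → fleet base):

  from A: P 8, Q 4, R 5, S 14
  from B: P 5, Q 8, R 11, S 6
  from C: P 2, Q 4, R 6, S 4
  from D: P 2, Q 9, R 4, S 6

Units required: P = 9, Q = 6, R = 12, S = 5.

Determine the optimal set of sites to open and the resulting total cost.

Open C and D; minimum total cost 123.

For any fixed open set, each fleet base goes to its cheapest open site; total = fixed + service.
{C, D}: P→C 2·9=18, Q→C 4·6=24, R→D 4·12=48, S→C 4·5=20. Service 110; fixed 13; total 123.
{A, C, D}: service 110 + fixed 15 = 125
{A, D}: service 120 + fixed 6 = 126
{A, B, C, D}: service 110 + fixed 24 = 134
(All 15 nonempty subsets were checked; C and D is lowest.)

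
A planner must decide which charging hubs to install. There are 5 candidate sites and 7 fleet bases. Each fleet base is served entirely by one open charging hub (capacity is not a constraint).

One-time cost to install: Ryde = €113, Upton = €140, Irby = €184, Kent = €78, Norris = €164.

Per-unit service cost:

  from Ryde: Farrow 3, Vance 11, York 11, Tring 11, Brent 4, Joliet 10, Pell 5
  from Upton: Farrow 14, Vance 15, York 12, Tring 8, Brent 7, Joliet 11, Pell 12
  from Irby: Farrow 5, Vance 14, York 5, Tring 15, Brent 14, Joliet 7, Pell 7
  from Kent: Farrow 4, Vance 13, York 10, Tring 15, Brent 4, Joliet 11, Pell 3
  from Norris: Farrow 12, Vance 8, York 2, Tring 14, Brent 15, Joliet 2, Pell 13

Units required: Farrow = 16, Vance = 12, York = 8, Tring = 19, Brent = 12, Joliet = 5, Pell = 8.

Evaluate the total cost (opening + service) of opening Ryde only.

Total cost: 728

Each fleet base is assigned to its cheapest site among the open ones.
{Ryde}: Farrow→Ryde 3·16=48, Vance→Ryde 11·12=132, York→Ryde 11·8=88, Tring→Ryde 11·19=209, Brent→Ryde 4·12=48, Joliet→Ryde 10·5=50, Pell→Ryde 5·8=40. Service 615; fixed 113; total 728.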